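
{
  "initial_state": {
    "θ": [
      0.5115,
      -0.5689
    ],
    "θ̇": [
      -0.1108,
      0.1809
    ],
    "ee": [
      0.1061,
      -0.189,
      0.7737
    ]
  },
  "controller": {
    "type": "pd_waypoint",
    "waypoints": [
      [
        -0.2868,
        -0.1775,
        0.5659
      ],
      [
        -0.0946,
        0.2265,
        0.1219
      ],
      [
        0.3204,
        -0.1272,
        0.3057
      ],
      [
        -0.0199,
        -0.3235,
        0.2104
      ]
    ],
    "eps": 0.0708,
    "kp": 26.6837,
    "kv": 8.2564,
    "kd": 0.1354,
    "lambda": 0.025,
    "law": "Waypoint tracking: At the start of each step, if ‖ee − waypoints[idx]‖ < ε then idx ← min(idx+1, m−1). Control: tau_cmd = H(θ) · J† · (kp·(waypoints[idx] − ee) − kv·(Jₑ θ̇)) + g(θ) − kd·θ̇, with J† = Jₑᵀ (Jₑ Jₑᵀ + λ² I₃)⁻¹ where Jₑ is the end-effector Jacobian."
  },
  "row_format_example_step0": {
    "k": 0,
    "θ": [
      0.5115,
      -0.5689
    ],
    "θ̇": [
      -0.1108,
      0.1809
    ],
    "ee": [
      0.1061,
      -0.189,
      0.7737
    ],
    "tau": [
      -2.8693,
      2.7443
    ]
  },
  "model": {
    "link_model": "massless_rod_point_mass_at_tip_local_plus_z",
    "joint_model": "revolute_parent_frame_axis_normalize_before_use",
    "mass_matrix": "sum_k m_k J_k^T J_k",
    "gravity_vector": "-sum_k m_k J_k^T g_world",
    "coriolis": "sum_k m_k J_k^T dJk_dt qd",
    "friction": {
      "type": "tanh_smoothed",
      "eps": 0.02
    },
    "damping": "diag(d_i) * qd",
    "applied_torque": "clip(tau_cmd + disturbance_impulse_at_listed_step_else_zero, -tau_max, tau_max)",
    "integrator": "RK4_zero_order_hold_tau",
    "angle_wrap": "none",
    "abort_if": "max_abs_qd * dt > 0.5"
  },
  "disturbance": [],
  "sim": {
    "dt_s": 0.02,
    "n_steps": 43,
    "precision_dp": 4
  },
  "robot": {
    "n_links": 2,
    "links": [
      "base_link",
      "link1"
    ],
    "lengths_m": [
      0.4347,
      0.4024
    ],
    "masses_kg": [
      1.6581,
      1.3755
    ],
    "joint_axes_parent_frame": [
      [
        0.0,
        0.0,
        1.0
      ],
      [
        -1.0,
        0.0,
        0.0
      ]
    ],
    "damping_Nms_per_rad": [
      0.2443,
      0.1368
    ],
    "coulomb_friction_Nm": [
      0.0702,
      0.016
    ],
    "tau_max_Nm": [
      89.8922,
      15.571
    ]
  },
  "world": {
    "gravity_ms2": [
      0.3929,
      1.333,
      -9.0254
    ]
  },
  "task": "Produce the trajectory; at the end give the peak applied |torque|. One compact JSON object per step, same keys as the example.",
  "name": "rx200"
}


{"k":1,"\u03b8":[0.5017,-0.5649],"\u03b8\u0307":[-0.8596,0.2207],"ee":[0.1036,-0.1889,0.7746],"tau":[-2.3563,2.5954]}
{"k":2,"\u03b8":[0.4789,-0.5603],"\u03b8\u0307":[-1.419,0.2399],"ee":[0.0985,-0.1898,0.7756],"tau":[-1.9682,2.4225]}
{"k":3,"\u03b8":[0.4463,-0.5555],"\u03b8\u0307":[-1.8356,0.2345],"ee":[0.0916,-0.1914,0.7766],"tau":[-1.673,2.2515]}
{"k":4,"\u03b8":[0.4065,-0.5511],"\u03b8\u0307":[-2.1411,0.2058],"ee":[0.0833,-0.1935,0.7775],"tau":[-1.4471,2.0955]}
{"k":5,"\u03b8":[0.3615,-0.5474],"\u03b8\u0307":[-2.3581,0.1571],"ee":[0.0741,-0.1959,0.7783],"tau":[-1.2733,1.9609]}
{"k":6,"\u03b8":[0.3129,-0.5449],"\u03b8\u0307":[-2.5031,0.0927],"ee":[0.0642,-0.1985,0.7788],"tau":[-1.1387,1.8507]}
{"k":7,"\u03b8":[0.262,-0.5438],"\u03b8\u0307":[-2.5892,0.0167],"ee":[0.0539,-0.2011,0.779],"tau":[-1.0335,1.7658]}
{"k":8,"\u03b8":[0.2098,-0.5443],"\u03b8\u0307":[-2.6277,-0.0648],"ee":[0.0434,-0.2038,0.7789],"tau":[-0.9502,1.702]}
{"k":9,"\u03b8":[0.1572,-0.5465],"\u03b8\u0307":[-2.6281,-0.1505],"ee":[0.0327,-0.2065,0.7785],"tau":[-0.8828,1.6626]}
{"k":10,"\u03b8":[0.1049,-0.5504],"\u03b8\u0307":[-2.5986,-0.2381],"ee":[0.022,-0.2093,0.7777],"tau":[-0.8269,1.6478]}
{"k":11,"\u03b8":[0.0535,-0.556],"\u03b8\u0307":[-2.5463,-0.3252],"ee":[0.0113,-0.2121,0.7765],"tau":[-0.779,1.6559]}
{"k":12,"\u03b8":[0.0032,-0.5634],"\u03b8\u0307":[-2.4774,-0.4098],"ee":[0.0007,-0.2149,0.7749],"tau":[-0.7364,1.6852]}
{"k":13,"\u03b8":[-0.0455,-0.5724],"\u03b8\u0307":[-2.3969,-0.4903],"ee":[-0.0099,-0.2177,0.773],"tau":[-0.697,1.7336]}
{"k":14,"\u03b8":[-0.0926,-0.5829],"\u03b8\u0307":[-2.3091,-0.5658],"ee":[-0.0205,-0.2206,0.7706],"tau":[-0.6593,1.7989]}
{"k":15,"\u03b8":[-0.1378,-0.5949],"\u03b8\u0307":[-2.2171,-0.6353],"ee":[-0.031,-0.2234,0.768],"tau":[-0.6221,1.879]}
{"k":16,"\u03b8":[-0.1812,-0.6083],"\u03b8\u0307":[-2.1236,-0.6982],"ee":[-0.0414,-0.2262,0.7649],"tau":[-0.5847,1.9715]}
{"k":17,"\u03b8":[-0.2227,-0.6228],"\u03b8\u0307":[-2.0302,-0.7542],"ee":[-0.0518,-0.2289,0.7616],"tau":[-0.5465,2.0743]}
{"k":18,"\u03b8":[-0.2624,-0.6384],"\u03b8\u0307":[-1.9383,-0.8031],"ee":[-0.0622,-0.2316,0.7579],"tau":[-0.5073,2.185]}
{"k":19,"\u03b8":[-0.3002,-0.6548],"\u03b8\u0307":[-1.8488,-0.8449],"ee":[-0.0725,-0.2341,0.7539],"tau":[-0.4669,2.3018]}
{"k":20,"\u03b8":[-0.3363,-0.6721],"\u03b8\u0307":[-1.7623,-0.8796],"ee":[-0.0827,-0.2365,0.7496],"tau":[-0.4254,2.4227]}
{"k":21,"\u03b8":[-0.3707,-0.6899],"\u03b8\u0307":[-1.6791,-0.9075],"ee":[-0.0928,-0.2387,0.7451],"tau":[-0.3829,2.5459]}
{"k":22,"\u03b8":[-0.4035,-0.7083],"\u03b8\u0307":[-1.5993,-0.9287],"ee":[-0.1028,-0.2408,0.7403],"tau":[-0.3396,2.67]}
{"k":23,"\u03b8":[-0.4347,-0.727],"\u03b8\u0307":[-1.5231,-0.9435],"ee":[-0.1126,-0.2426,0.7354],"tau":[-0.2958,2.7934]}
{"k":24,"\u03b8":[-0.4644,-0.746],"\u03b8\u0307":[-1.4503,-0.9524],"ee":[-0.1223,-0.2442,0.7302],"tau":[-0.2518,2.9151]}
{"k":25,"\u03b8":[-0.4927,-0.765],"\u03b8\u0307":[-1.3809,-0.9556],"ee":[-0.1318,-0.2455,0.725],"tau":[-0.2079,3.0339]}
{"k":26,"\u03b8":[-0.5196,-0.7841],"\u03b8\u0307":[-1.3147,-0.9537],"ee":[-0.1411,-0.2467,0.7196],"tau":[-0.1644,3.149]}
{"k":27,"\u03b8":[-0.5453,-0.8031],"\u03b8\u0307":[-1.2516,-0.9471],"ee":[-0.1502,-0.2475,0.7142],"tau":[-0.1216,3.2597]}
{"k":28,"\u03b8":[-0.5697,-0.8219],"\u03b8\u0307":[-1.1915,-0.9362],"ee":[-0.159,-0.2482,0.7087],"tau":[-0.0798,3.3654]}
{"k":29,"\u03b8":[-0.5929,-0.8405],"\u03b8\u0307":[-1.1342,-0.9215],"ee":[-0.1675,-0.2486,0.7031],"tau":[-0.0392,3.4656]}
{"k":30,"\u03b8":[-0.6151,-0.8587],"\u03b8\u0307":[-1.0794,-0.9034],"ee":[-0.1758,-0.2488,0.6976],"tau":[-0.0001,3.5601]}
{"k":31,"\u03b8":[-0.6361,-0.8766],"\u03b8\u0307":[-1.0272,-0.8823],"ee":[-0.1837,-0.2488,0.6921],"tau":[0.0374,3.6486]}
{"k":32,"\u03b8":[-0.6561,-0.894],"\u03b8\u0307":[-0.9773,-0.8587],"ee":[-0.1914,-0.2486,0.6867],"tau":[0.0731,3.7311]}
{"k":33,"\u03b8":[-0.6752,-0.9109],"\u03b8\u0307":[-0.9296,-0.833],"ee":[-0.1987,-0.2482,0.6814],"tau":[0.1069,3.8077]}
{"k":34,"\u03b8":[-0.6933,-0.9273],"\u03b8\u0307":[-0.8839,-0.8055],"ee":[-0.2057,-0.2476,0.6761],"tau":[0.1387,3.8782]}
{"k":35,"\u03b8":[-0.7105,-0.9431],"\u03b8\u0307":[-0.8403,-0.7767],"ee":[-0.2124,-0.2469,0.671],"tau":[0.1685,3.943]}
{"k":36,"\u03b8":[-0.7269,-0.9583],"\u03b8\u0307":[-0.7985,-0.7468],"ee":[-0.2188,-0.246,0.666],"tau":[0.1963,4.0021]}
{"k":37,"\u03b8":[-0.7425,-0.9729],"\u03b8\u0307":[-0.7586,-0.7162],"ee":[-0.2249,-0.2451,0.6612],"tau":[0.222,4.0559]}
{"k":38,"\u03b8":[-0.7573,-0.987],"\u03b8\u0307":[-0.7203,-0.6852],"ee":[-0.2306,-0.244,0.6565],"tau":[0.2456,4.1046]}
{"k":39,"\u03b8":[-0.7713,-1.0003],"\u03b8\u0307":[-0.6837,-0.6539],"ee":[-0.2361,-0.2428,0.652],"tau":[0.2673,4.1484]}
{"k":40,"\u03b8":[-0.7846,-1.0131],"\u03b8\u0307":[-0.6486,-0.6226],"ee":[-0.2412,-0.2416,0.6477],"tau":[0.2871,4.1878]}
{"k":41,"\u03b8":[-0.7972,-1.0252],"\u03b8\u0307":[-0.615,-0.5916],"ee":[-0.2461,-0.2403,0.6435],"tau":[0.305,4.2229]}
{"k":42,"\u03b8":[-0.8092,-1.0368],"\u03b8\u0307":[-0.5829,-0.561],"ee":[-0.2507,-0.239,0.6395],"tau":[0.3212,4.2541]}
{"k":43,"\u03b8":[-0.8206,-1.0477],"\u03b8\u0307":[-0.5522,-0.531],"ee":[-0.255,-0.2377,0.6357]}
{"summary": "max |tau| (N\u00b7m): 4.2541"}


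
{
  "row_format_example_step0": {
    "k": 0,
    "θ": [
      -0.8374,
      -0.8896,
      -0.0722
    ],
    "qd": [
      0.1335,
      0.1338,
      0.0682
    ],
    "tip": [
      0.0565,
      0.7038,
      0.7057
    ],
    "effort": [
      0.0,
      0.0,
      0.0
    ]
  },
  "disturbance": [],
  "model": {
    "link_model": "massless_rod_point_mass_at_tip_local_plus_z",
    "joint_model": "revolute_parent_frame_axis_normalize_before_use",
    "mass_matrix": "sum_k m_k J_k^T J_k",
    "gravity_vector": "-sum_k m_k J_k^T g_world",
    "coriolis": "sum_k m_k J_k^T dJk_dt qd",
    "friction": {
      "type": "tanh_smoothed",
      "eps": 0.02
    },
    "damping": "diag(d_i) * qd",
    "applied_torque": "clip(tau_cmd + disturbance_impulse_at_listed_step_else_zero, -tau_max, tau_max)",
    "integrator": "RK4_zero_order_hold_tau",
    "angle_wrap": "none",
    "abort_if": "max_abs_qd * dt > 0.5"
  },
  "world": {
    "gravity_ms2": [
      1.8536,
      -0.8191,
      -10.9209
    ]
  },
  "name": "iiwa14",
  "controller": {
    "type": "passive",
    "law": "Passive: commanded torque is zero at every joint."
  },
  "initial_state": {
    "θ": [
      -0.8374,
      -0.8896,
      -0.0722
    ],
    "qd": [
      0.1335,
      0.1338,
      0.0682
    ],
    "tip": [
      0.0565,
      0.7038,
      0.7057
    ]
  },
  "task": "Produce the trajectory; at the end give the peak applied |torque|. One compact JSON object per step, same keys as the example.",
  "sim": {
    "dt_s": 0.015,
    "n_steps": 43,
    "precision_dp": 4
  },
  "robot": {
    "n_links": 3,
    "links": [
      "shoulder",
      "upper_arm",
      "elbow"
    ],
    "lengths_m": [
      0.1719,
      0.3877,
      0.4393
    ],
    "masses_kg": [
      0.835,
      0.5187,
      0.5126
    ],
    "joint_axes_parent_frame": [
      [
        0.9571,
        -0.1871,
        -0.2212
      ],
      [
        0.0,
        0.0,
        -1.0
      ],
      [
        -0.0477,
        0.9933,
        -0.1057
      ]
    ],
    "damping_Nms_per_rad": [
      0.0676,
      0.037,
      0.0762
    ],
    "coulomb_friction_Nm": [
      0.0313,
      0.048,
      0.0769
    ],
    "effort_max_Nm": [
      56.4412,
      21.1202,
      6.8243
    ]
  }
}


{"k":1,"\u03b8":[-0.8375,-0.9126,-0.0737],"qd":[-0.0678,0.2061,-0.1111],"tip":[0.0569,0.7032,0.7062],"effort":[0.0,0.0,0.0]}
{"k":2,"\u03b8":[-0.8405,-0.9318,-0.0775],"qd":[-0.2698,-0.2344,-0.2765],"tip":[0.0569,0.704,0.7053],"effort":[0.0,0.0,0.0]}
{"k":3,"\u03b8":[-0.846,-0.9382,-0.0827],"qd":[-0.4666,-0.5377,-0.421],"tip":[0.0561,0.7062,0.7031],"effort":[0.0,0.0,0.0]}
{"k":4,"\u03b8":[-0.8545,-0.9476,-0.0901],"qd":[-0.6627,-0.6911,-0.563],"tip":[0.0552,0.7096,0.6994],"effort":[0.0,0.0,0.0]}
{"k":5,"\u03b8":[-0.8659,-0.9589,-0.0997],"qd":[-0.8623,-0.8163,-0.7115],"tip":[0.0539,0.7144,0.6943],"effort":[0.0,0.0,0.0]}
{"k":6,"\u03b8":[-0.8804,-0.9721,-0.1115],"qd":[-1.0675,-0.9375,-0.8701],"tip":[0.0525,0.7204,0.6877],"effort":[0.0,0.0,0.0]}
{"k":7,"\u03b8":[-0.898,-0.987,-0.1258],"qd":[-1.2793,-1.0533,-1.041],"tip":[0.0508,0.7276,0.6796],"effort":[0.0,0.0,0.0]}
{"k":8,"\u03b8":[-0.9188,-1.0036,-0.1428],"qd":[-1.4985,-1.1565,-1.2255],"tip":[0.049,0.7359,0.67],"effort":[0.0,0.0,0.0]}
{"k":9,"\u03b8":[-0.943,-1.0216,-0.1627],"qd":[-1.7255,-1.24,-1.4234],"tip":[0.0471,0.7452,0.6586],"effort":[0.0,0.0,0.0]}
{"k":10,"\u03b8":[-0.9706,-1.0407,-0.1856],"qd":[-1.9598,-1.2989,-1.6334],"tip":[0.0451,0.7555,0.6455],"effort":[0.0,0.0,0.0]}
{"k":11,"\u03b8":[-1.0018,-1.0604,-0.2117],"qd":[-2.2009,-1.3315,-1.8528],"tip":[0.0431,0.7665,0.6305],"effort":[0.0,0.0,0.0]}
{"k":12,"\u03b8":[-1.0367,-1.0805,-0.2412],"qd":[-2.4475,-1.3394,-2.0773],"tip":[0.0411,0.7782,0.6136],"effort":[0.0,0.0,0.0]}
{"k":13,"\u03b8":[-1.0753,-1.1005,-0.274],"qd":[-2.6979,-1.3266,-2.301],"tip":[0.0391,0.7904,0.5944],"effort":[0.0,0.0,0.0]}
{"k":14,"\u03b8":[-1.1176,-1.1202,-0.3102],"qd":[-2.9503,-1.2993,-2.5171],"tip":[0.0373,0.803,0.573],"effort":[0.0,0.0,0.0]}
{"k":15,"\u03b8":[-1.1638,-1.1395,-0.3495],"qd":[-3.2022,-1.2644,-2.7174],"tip":[0.0356,0.8158,0.5491],"effort":[0.0,0.0,0.0]}
{"k":16,"\u03b8":[-1.2137,-1.1582,-0.3916],"qd":[-3.4512,-1.2292,-2.8933],"tip":[0.034,0.8287,0.5226],"effort":[0.0,0.0,0.0]}
{"k":17,"\u03b8":[-1.2673,-1.1764,-0.4361],"qd":[-3.6949,-1.2008,-3.0362],"tip":[0.0326,0.8414,0.4932],"effort":[0.0,0.0,0.0]}
{"k":18,"\u03b8":[-1.3245,-1.1942,-0.4824],"qd":[-3.9306,-1.1855,-3.1373],"tip":[0.0314,0.8538,0.4608],"effort":[0.0,0.0,0.0]}
{"k":19,"\u03b8":[-1.3851,-1.212,-0.53],"qd":[-4.156,-1.1893,-3.189],"tip":[0.0304,0.8657,0.4252],"effort":[0.0,0.0,0.0]}
{"k":20,"\u03b8":[-1.4491,-1.23,-0.5778],"qd":[-4.3686,-1.2174,-3.184],"tip":[0.0295,0.8768,0.3863],"effort":[0.0,0.0,0.0]}
{"k":21,"\u03b8":[-1.5161,-1.2487,-0.6252],"qd":[-4.5658,-1.2744,-3.1164],"tip":[0.0288,0.887,0.3438],"effort":[0.0,0.0,0.0]}
{"k":22,"\u03b8":[-1.586,-1.2684,-0.671],"qd":[-4.7451,-1.3648,-2.9808],"tip":[0.0281,0.8961,0.2976],"effort":[0.0,0.0,0.0]}
{"k":23,"\u03b8":[-1.6584,-1.2898,-0.7142],"qd":[-4.9032,-1.493,-2.7728],"tip":[0.0274,0.9038,0.2477],"effort":[0.0,0.0,0.0]}
{"k":24,"\u03b8":[-1.733,-1.3135,-0.7538],"qd":[-5.0365,-1.6636,-2.4887],"tip":[0.0268,0.9098,0.1938],"effort":[0.0,0.0,0.0]}
{"k":25,"\u03b8":[-1.8093,-1.34,-0.7885],"qd":[-5.1403,-1.8815,-2.125],"tip":[0.0259,0.9139,0.1359],"effort":[0.0,0.0,0.0]}
{"k":26,"\u03b8":[-1.887,-1.3702,-0.8171],"qd":[-5.2095,-2.1529,-1.6794],"tip":[0.0249,0.9155,0.074],"effort":[0.0,0.0,0.0]}
{"k":27,"\u03b8":[-1.9654,-1.4049,-0.8385],"qd":[-5.2381,-2.4856,-1.1506],"tip":[0.0234,0.9144,0.008],"effort":[0.0,0.0,0.0]}
{"k":28,"\u03b8":[-2.0439,-1.4451,-0.8512],"qd":[-5.2196,-2.8912,-0.5393],"tip":[0.0213,0.9098,-0.0621],"effort":[0.0,0.0,0.0]}
{"k":29,"\u03b8":[-2.1217,-1.4921,-0.8542],"qd":[-5.1502,-3.3844,0.142],"tip":[0.0185,0.9011,-0.1362],"effort":[0.0,0.0,0.0]}
{"k":30,"\u03b8":[-2.1982,-1.5471,-0.8469],"qd":[-5.0357,-3.9786,0.8505],"tip":[0.0145,0.8875,-0.2138],"effort":[0.0,0.0,0.0]}
{"k":31,"\u03b8":[-2.2725,-1.6122,-0.8285],"qd":[-4.8604,-4.7252,1.6104],"tip":[0.0093,0.868,-0.2946],"effort":[0.0,0.0,0.0]}
{"k":32,"\u03b8":[-2.3437,-1.6899,-0.7985],"qd":[-4.6253,-5.6887,2.3859],"tip":[0.0023,0.8415,-0.3779],"effort":[0.0,0.0,0.0]}
{"k":33,"\u03b8":[-2.411,-1.7844,-0.7571],"qd":[-4.3386,-6.9661,3.1133],"tip":[-0.0068,0.8069,-0.4625],"effort":[0.0,0.0,0.0]}
{"k":34,"\u03b8":[-2.4737,-1.9011,-0.7059],"qd":[-4.0204,-8.6852,3.6817],"tip":[-0.0185,0.7631,-0.5468],"effort":[0.0,0.0,0.0]}
{"k":35,"\u03b8":[-2.5316,-2.0477,-0.6483],"qd":[-3.7104,-10.9504,3.9128],"tip":[-0.0332,0.709,-0.6288],"effort":[0.0,0.0,0.0]}
{"k":36,"\u03b8":[-2.5854,-2.2319,-0.5913],"qd":[-3.4746,-13.639,3.5733],"tip":[-0.0513,0.644,-0.7056],"effort":[0.0,0.0,0.0]}
{"k":37,"\u03b8":[-2.6367,-2.4555,-0.5448],"qd":[-3.3984,-16.013,2.518],"tip":[-0.073,0.5683,-0.774],"effort":[0.0,0.0,0.0]}
{"k":38,"\u03b8":[-2.6885,-2.7039,-0.5183],"qd":[-3.5421,-16.7516,0.9797],"tip":[-0.0978,0.4832,-0.8312],"effort":[0.0,0.0,0.0]}
{"k":39,"\u03b8":[-2.744,-2.9464,-0.5147],"qd":[-3.8884,-15.2541,-0.4118],"tip":[-0.1251,0.391,-0.8754],"effort":[0.0,0.0,0.0]}
{"k":40,"\u03b8":[-2.8058,-3.1548,-0.5273],"qd":[-4.3651,-12.4338,-1.1447],"tip":[-0.1539,0.2945,-0.9063],"effort":[0.0,0.0,0.0]}
{"k":41,"\u03b8":[-2.8752,-3.319,-0.5455],"qd":[-4.8971,-9.4931,-1.1793],"tip":[-0.1834,0.1963,-0.9247],"effort":[0.0,0.0,0.0]}
{"k":42,"\u03b8":[-2.9527,-3.4419,-0.5601],"qd":[-5.4313,-6.9798,-0.7011],"tip":[-0.2128,0.0981,-0.932],"effort":[0.0,0.0,0.0]}
{"k":43,"\u03b8":[-3.038,-3.5308,-0.565],"qd":[-5.9311,-4.9462,0.0714],"tip":[-0.2415,0.0017,-0.9295]}
{"summary": "max |effort| (N\u00b7m): 0.0000"}


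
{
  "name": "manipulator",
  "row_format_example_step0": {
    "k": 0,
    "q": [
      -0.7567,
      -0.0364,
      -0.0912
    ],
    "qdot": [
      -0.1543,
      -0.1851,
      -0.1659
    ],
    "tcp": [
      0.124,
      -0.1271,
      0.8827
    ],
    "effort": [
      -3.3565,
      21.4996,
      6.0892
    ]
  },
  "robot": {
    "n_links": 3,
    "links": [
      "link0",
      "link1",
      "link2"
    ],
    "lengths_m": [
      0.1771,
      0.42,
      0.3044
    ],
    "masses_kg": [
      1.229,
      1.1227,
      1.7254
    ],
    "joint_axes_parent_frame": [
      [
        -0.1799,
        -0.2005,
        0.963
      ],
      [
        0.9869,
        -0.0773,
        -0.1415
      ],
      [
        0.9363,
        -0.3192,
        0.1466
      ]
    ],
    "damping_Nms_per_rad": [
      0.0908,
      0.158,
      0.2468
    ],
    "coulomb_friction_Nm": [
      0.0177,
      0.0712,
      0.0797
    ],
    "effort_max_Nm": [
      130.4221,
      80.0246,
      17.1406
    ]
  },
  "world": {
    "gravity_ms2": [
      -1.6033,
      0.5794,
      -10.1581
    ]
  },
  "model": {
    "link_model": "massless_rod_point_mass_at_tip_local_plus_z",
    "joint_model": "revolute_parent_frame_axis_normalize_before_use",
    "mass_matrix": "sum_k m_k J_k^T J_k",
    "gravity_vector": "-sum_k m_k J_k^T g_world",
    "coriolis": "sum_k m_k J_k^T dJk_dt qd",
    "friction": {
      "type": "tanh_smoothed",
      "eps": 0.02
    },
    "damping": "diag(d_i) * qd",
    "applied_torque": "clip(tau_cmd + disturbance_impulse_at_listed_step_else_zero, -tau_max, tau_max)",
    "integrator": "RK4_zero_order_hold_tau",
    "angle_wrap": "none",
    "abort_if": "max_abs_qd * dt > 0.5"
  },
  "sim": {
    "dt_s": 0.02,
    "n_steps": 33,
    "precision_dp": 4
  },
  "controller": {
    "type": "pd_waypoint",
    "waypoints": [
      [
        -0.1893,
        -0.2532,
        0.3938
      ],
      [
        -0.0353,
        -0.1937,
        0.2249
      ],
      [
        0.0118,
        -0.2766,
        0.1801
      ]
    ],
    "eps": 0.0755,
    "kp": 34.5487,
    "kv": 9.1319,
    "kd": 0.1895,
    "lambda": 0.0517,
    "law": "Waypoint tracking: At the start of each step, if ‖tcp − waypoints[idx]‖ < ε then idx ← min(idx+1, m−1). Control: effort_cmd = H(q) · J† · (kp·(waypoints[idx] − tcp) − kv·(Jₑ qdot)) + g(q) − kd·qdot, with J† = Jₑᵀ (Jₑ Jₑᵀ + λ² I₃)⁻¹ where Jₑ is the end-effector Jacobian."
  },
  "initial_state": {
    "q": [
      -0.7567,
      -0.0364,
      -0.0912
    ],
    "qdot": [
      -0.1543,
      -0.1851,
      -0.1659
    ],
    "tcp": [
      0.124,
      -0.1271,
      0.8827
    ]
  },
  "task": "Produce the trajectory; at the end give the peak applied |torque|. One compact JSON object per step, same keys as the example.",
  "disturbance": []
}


{"k":1,"q":[-0.7552,-0.0312,-0.1055],"qdot":[0.2942,0.6828,-1.2242],"tcp":[0.125,-0.1272,0.8823],"effort":[-2.9305,18.7348,5.169]}
{"k":2,"q":[-0.7453,-0.0101,-0.1388],"qdot":[0.6945,1.422,-2.0823],"tcp":[0.1224,-0.1301,0.8816],"effort":[-2.6564,16.7524,4.29]}
{"k":3,"q":[-0.7269,0.0256,-0.1893],"qdot":[1.1733,2.1482,-2.947],"tcp":[0.1165,-0.1357,0.8802],"effort":[-2.4707,14.8321,3.4621]}
{"k":4,"q":[-0.6976,0.0757,-0.2567],"qdot":[1.7846,2.8649,-3.7714],"tcp":[0.1077,-0.1434,0.8776],"effort":[-2.2633,12.2493,2.6421]}
{"k":5,"q":[-0.655,0.1393,-0.3382],"qdot":[2.5316,3.5055,-4.3614],"tcp":[0.0963,-0.1532,0.873],"effort":[-1.9321,8.7407,1.8027]}
{"k":6,"q":[-0.5965,0.2141,-0.4274],"qdot":[3.3889,3.9996,-4.5392],"tcp":[0.0829,-0.1647,0.8661],"effort":[-1.4526,4.7282,0.9676]}
{"k":7,"q":[-0.5203,0.2971,-0.5155],"qdot":[4.308,4.3198,-4.2561],"tcp":[0.0683,-0.178,0.8569],"effort":[-0.8371,0.7817,0.1739]}
{"k":8,"q":[-0.4271,0.3845,-0.5937],"qdot":[4.981,4.4022,-3.5381],"tcp":[0.054,-0.1935,0.8458],"effort":[0.0138,-2.9403,-0.5863]}
{"k":9,"q":[-0.3306,0.4695,-0.6547],"qdot":[4.3746,4.0373,-2.6019],"tcp":[0.0423,-0.2121,0.8337],"effort":[1.3747,-6.754,-1.3215]}
{"k":10,"q":[-0.2577,0.5444,-0.6999],"qdot":[2.797,3.4522,-2.018],"tcp":[0.0347,-0.2336,0.8208],"effort":[2.6017,-10.3868,-1.8524]}
{"k":11,"q":[-0.2139,0.6086,-0.737],"qdot":[1.6575,3.0062,-1.7512],"tcp":[0.0297,-0.2557,0.8075],"effort":[2.196,-12.2206,-2.0447]}
{"k":12,"q":[-0.1963,0.6636,-0.7723],"qdot":[0.2614,2.5419,-1.8087],"tcp":[0.026,-0.2769,0.7937],"effort":[1.088,-12.2563,-1.9799]}
{"k":13,"q":[-0.2066,0.7101,-0.8118],"qdot":[-1.1378,2.1547,-2.1527],"tcp":[0.0219,-0.2961,0.7794],"effort":[0.5093,-11.9867,-1.7825]}
{"k":14,"q":[-0.2407,0.7503,-0.8589],"qdot":[-2.1888,1.886,-2.5493],"tcp":[0.0167,-0.3129,0.7644],"effort":[0.4083,-11.9591,-1.5323]}
{"k":15,"q":[-0.2919,0.786,-0.9131],"qdot":[-2.8912,1.6977,-2.8647],"tcp":[0.0102,-0.3273,0.7486],"effort":[0.5389,-12.1535,-1.2691]}
{"k":16,"q":[-0.3544,0.8184,-0.9724],"qdot":[-3.3371,1.5535,-3.0682],"tcp":[0.0023,-0.3396,0.7321],"effort":[0.7671,-12.4649,-1.0059]}
{"k":17,"q":[-0.4239,0.8482,-1.0347],"qdot":[-3.6063,1.4333,-3.1712],"tcp":[-0.0068,-0.3498,0.7151],"effort":[1.0299,-12.8078,-0.7441]}
{"k":18,"q":[-0.4975,0.8758,-1.0983],"qdot":[-3.7539,1.3269,-3.1958],"tcp":[-0.0169,-0.3581,0.6978],"effort":[1.2968,-13.1264,-0.4824]}
{"k":19,"q":[-0.5732,0.9014,-1.1618],"qdot":[-3.8166,1.2296,-3.1629],"tcp":[-0.0278,-0.3646,0.6804],"effort":[1.5519,-13.3885,-0.2201]}
{"k":20,"q":[-0.6495,0.925,-1.2243],"qdot":[-3.8187,1.139,-3.0893],"tcp":[-0.0393,-0.3696,0.663],"effort":[1.7863,-13.5782,0.0422]}
{"k":21,"q":[-0.7254,0.947,-1.2849],"qdot":[-3.7766,1.0539,-2.9878],"tcp":[-0.0512,-0.3729,0.6459],"effort":[1.9946,-13.6903,0.3031]}
{"k":22,"q":[-0.8001,0.9672,-1.3434],"qdot":[-3.7017,0.9734,-2.868],"tcp":[-0.0633,-0.3749,0.6292],"effort":[2.1733,-13.7258,0.5604]}
{"k":23,"q":[-0.873,0.986,-1.3994],"qdot":[-3.6024,0.8972,-2.7366],"tcp":[-0.0754,-0.3755,0.613],"effort":[2.3203,-13.6897,0.8121]}
{"k":24,"q":[-0.9438,1.0032,-1.4526],"qdot":[-3.4851,0.8246,-2.599],"tcp":[-0.0874,-0.3749,0.5974],"effort":[2.4345,-13.5892,1.0563]}
{"k":25,"q":[-1.0122,1.019,-1.5031],"qdot":[-3.3545,0.7553,-2.4589],"tcp":[-0.0991,-0.3732,0.5825],"effort":[2.5159,-13.4326,1.2915]}
{"k":26,"q":[-1.0778,1.0335,-1.5508],"qdot":[-3.215,0.689,-2.3193],"tcp":[-0.1105,-0.3707,0.5684],"effort":[2.5651,-13.2286,1.5164]}
{"k":27,"q":[-1.1406,1.0466,-1.5958],"qdot":[-3.0698,0.6251,-2.1823],"tcp":[-0.1212,-0.3673,0.555],"effort":[2.5838,-12.9857,1.7304]}
{"k":28,"q":[-1.2005,1.0585,-1.638],"qdot":[-2.9219,0.5633,-2.0495],"tcp":[-0.1314,-0.3632,0.5425],"effort":[2.5741,-12.712,1.933]}
{"k":29,"q":[-1.2574,1.0692,-1.6777],"qdot":[-2.7737,0.5033,-1.9219],"tcp":[-0.1409,-0.3586,0.5308],"effort":[2.5388,-12.4147,2.124]}
{"k":30,"q":[-1.3113,1.0787,-1.7149],"qdot":[-2.6272,0.4449,-1.8005],"tcp":[-0.1497,-0.3537,0.5199],"effort":[2.481,-12.1005,2.3036]}
{"k":31,"q":[-1.3624,1.0871,-1.7497],"qdot":[-2.4842,0.3879,-1.6855],"tcp":[-0.1578,-0.3485,0.5097],"effort":[2.4041,-11.775,2.472]}
{"k":32,"q":[-1.4107,1.0943,-1.7823],"qdot":[-2.3461,0.3322,-1.5773],"tcp":[-0.1651,-0.3431,0.5004],"effort":[2.3115,-11.443,2.6296]}
{"k":33,"q":[-1.4562,1.1004,-1.8128],"qdot":[-2.2137,0.2777,-1.4757],"tcp":[-0.1717,-0.3377,0.4917]}
{"summary": "max |effort| (N\u00b7m): 21.4996"}


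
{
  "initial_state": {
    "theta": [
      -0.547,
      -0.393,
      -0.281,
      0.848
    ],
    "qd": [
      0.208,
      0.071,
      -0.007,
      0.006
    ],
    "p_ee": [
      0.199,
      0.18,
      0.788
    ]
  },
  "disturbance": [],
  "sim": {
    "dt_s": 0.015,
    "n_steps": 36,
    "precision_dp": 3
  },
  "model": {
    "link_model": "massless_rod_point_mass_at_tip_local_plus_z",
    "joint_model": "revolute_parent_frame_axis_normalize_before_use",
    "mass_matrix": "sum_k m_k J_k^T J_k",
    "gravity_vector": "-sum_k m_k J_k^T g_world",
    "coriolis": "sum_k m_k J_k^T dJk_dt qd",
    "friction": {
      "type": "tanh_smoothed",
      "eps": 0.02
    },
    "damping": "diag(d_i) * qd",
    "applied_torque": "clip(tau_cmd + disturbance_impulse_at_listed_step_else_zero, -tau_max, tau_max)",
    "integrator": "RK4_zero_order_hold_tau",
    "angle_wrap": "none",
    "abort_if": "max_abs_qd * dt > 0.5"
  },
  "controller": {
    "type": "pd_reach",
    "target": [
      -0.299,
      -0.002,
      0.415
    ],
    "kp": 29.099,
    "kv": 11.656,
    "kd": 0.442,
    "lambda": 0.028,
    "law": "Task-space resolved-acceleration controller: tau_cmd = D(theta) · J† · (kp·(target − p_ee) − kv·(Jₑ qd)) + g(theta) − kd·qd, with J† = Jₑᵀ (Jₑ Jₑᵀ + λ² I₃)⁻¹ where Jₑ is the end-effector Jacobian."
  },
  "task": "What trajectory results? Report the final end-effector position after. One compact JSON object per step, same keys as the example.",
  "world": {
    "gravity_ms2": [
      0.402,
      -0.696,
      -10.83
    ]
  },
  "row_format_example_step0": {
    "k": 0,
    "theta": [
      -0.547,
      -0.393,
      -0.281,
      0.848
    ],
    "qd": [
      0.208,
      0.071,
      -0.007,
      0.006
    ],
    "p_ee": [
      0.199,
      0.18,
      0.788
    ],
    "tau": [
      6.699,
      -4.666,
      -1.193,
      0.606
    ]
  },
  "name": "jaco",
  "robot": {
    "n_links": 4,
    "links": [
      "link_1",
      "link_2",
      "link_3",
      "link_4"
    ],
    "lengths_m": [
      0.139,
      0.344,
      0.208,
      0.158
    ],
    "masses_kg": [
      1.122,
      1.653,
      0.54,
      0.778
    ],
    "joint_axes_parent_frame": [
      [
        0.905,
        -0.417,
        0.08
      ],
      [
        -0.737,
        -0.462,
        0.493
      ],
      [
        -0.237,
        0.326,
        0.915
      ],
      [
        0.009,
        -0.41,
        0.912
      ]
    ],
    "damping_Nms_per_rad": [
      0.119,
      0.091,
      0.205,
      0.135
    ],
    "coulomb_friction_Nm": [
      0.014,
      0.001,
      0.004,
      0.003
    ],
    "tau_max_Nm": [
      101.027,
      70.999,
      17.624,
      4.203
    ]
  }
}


{"k":1,"theta":[-0.548,-0.399,-0.3,0.865],"qd":[-0.34,-0.837,-2.506,1.917],"p_ee":[0.197,0.178,0.788],"tau":[7.086,-4.151,0.058,-0.311]}
{"k":2,"theta":[-0.554,-0.414,-0.344,0.87],"qd":[-0.4,-1.056,-2.722,0.567],"p_ee":[0.194,0.176,0.788],"tau":[8.706,-4.223,0.014,0.342]}
{"k":3,"theta":[-0.56,-0.43,-0.373,0.911],"qd":[-0.47,-1.223,-2.191,2.134],"p_ee":[0.193,0.173,0.787],"tau":[8.992,-3.611,-0.281,-0.351]}
{"k":4,"theta":[-0.567,-0.45,-0.417,0.907],"qd":[-0.478,-1.408,-2.895,-0.251],"p_ee":[0.192,0.17,0.786],"tau":[10.61,-4.048,-0.045,0.752]}
{"k":5,"theta":[-0.575,-0.471,-0.438,0.964],"qd":[-0.531,-1.484,-1.838,3.286],"p_ee":[0.191,0.165,0.785],"tau":[9.882,-3.09,-0.492,-0.861]}
{"k":6,"theta":[-0.582,-0.495,-0.492,0.935],"qd":[-0.458,-1.654,-3.89,-2.998],"p_ee":[0.192,0.161,0.785],"tau":[12.92,-4.748,0.376,2.006]}
{"k":7,"theta":[-0.59,-0.517,-0.498,1.045],"qd":[-0.662,-1.635,-1.731,6.685],"p_ee":[0.19,0.155,0.783],"tau":[10.719,-3.267,-0.316,-2.453]}
{"k":8,"theta":[-0.596,-0.543,-0.576,0.96],"qd":[-0.333,-1.709,-7.051,-10.639],"p_ee":[0.191,0.153,0.782],"tau":[18.64,-8.377,2.017,4.203]}
{"k":9,"theta":[-0.606,-0.564,-0.579,1.134],"qd":[-1.062,-1.612,-3.085,11.355],"p_ee":[0.185,0.149,0.779],"tau":[16.446,-7.399,1.189,-4.203]}
{"k":10,"theta":[-0.613,-0.584,-0.683,1.026],"qd":[-0.13,-1.149,-9.513,-16.856],"p_ee":[0.186,0.154,0.778],"tau":[28.742,-15.202,3.865,4.203]}
{"k":11,"theta":[-0.621,-0.598,-0.703,1.147],"qd":[-0.82,-0.958,0.663,16.941],"p_ee":[0.18,0.155,0.775],"tau":[15.182,-6.443,-0.313,-4.203]}
{"k":12,"theta":[-0.624,-0.612,-0.793,1.058],"qd":[0.023,-0.989,-11.15,-17.039],"p_ee":[0.18,0.161,0.774],"tau":[33.629,-18.15,5.332,4.203]}
{"k":13,"theta":[-0.631,-0.625,-0.829,1.183],"qd":[-0.764,-0.894,1.198,19.52],"p_ee":[0.172,0.164,0.77],"tau":[15.597,-6.654,-0.154,-4.203]}
{"k":14,"theta":[-0.631,-0.635,-0.909,1.129],"qd":[0.324,-0.593,-10.133,-15.114],"p_ee":[0.171,0.17,0.769],"tau":[35.263,-18.542,5.324,4.203]}
{"k":15,"theta":[-0.635,-0.647,-0.95,1.247],"qd":[-0.622,-1.029,1.035,20.0],"p_ee":[0.164,0.173,0.764],"tau":[14.503,-5.647,0.063,-4.203]}
{"k":16,"theta":[-0.632,-0.655,-1.016,1.222],"qd":[0.694,-0.236,-8.161,-13.391],"p_ee":[0.161,0.176,0.763],"tau":[33.223,-16.513,4.491,4.203]}
{"k":17,"theta":[-0.631,-0.667,-1.057,1.323],"qd":[-0.377,-1.22,0.377,18.774],"p_ee":[0.154,0.176,0.76],"tau":[12.501,-4.01,0.281,-4.203]}
{"k":18,"theta":[-0.623,-0.674,-1.112,1.309],"qd":[1.057,0.022,-6.415,-12.492],"p_ee":[0.151,0.176,0.759],"tau":[29.257,-13.48,3.513,4.203]}
{"k":19,"theta":[-0.618,-0.685,-1.15,1.396],"qd":[-0.084,-1.345,-0.21,17.357],"p_ee":[0.144,0.173,0.757],"tau":[9.867,-2.112,0.347,-4.203]}
{"k":20,"theta":[-0.606,-0.691,-1.198,1.383],"qd":[1.38,0.212,-5.276,-12.155],"p_ee":[0.141,0.17,0.758],"tau":[25.007,-10.522,2.751,4.203]}
{"k":21,"theta":[-0.596,-0.702,-1.233,1.459],"qd":[0.2,-1.382,-0.587,16.37],"p_ee":[0.134,0.164,0.756],"tau":[6.999,-0.261,0.29,-4.203]}
{"k":22,"theta":[-0.58,-0.707,-1.277,1.446],"qd":[1.65,0.389,-4.517,-11.987],"p_ee":[0.13,0.158,0.758],"tau":[20.98,-7.9,2.177,4.203]}
{"k":23,"theta":[-0.566,-0.716,-1.31,1.515],"qd":[0.45,-1.345,-0.835,15.74],"p_ee":[0.122,0.15,0.757],"tau":[4.275,1.356,0.192,-4.203]}
{"k":24,"theta":[-0.547,-0.719,-1.35,1.501],"qd":[1.862,0.569,-3.94,-11.859],"p_ee":[0.117,0.141,0.759],"tau":[17.313,-5.636,1.716,4.203]}
{"k":25,"theta":[-0.53,-0.727,-1.382,1.566],"qd":[0.655,-1.257,-1.006,15.331],"p_ee":[0.11,0.132,0.758],"tau":[1.86,2.687,0.092,-4.203]}
{"k":26,"theta":[-0.508,-0.728,-1.419,1.553],"qd":[2.013,0.749,-3.45,-11.751],"p_ee":[0.104,0.123,0.76],"tau":[14.065,-3.714,1.33,4.203]}
{"k":27,"theta":[-0.488,-0.733,-1.448,1.615],"qd":[0.811,-1.14,-1.135,15.062],"p_ee":[0.096,0.112,0.76],"tau":[-0.196,3.742,0.008,-4.203]}
{"k":28,"theta":[-0.464,-0.732,-1.482,1.602],"qd":[2.105,0.917,-3.005,-11.659],"p_ee":[0.09,0.102,0.762],"tau":[11.255,-2.111,0.998,4.203]}
{"k":29,"theta":[-0.444,-0.735,-1.51,1.663],"qd":[0.922,-1.013,-1.246,14.893],"p_ee":[0.081,0.092,0.761],"tau":[-1.902,4.55,-0.05,-4.203]}
{"k":30,"theta":[-0.419,-0.732,-1.541,1.65],"qd":[2.146,1.066,-2.59,-11.584],"p_ee":[0.075,0.081,0.763],"tau":[8.875,-0.796,0.709,4.203]}
{"k":31,"theta":[-0.397,-0.734,-1.567,1.71],"qd":[0.993,-0.889,-1.358,14.803],"p_ee":[0.066,0.07,0.762],"tau":[-3.293,5.147,-0.078,-4.203]}
{"k":32,"theta":[-0.372,-0.728,-1.595,1.698],"qd":[2.144,1.191,-2.196,-11.53],"p_ee":[0.059,0.06,0.763],"tau":[6.891,0.264,0.456,4.203]}
{"k":33,"theta":[-0.35,-0.728,-1.62,1.758],"qd":[1.032,-0.773,-1.483,14.781],"p_ee":[0.05,0.05,0.761],"tau":[-4.416,5.57,-0.077,-4.203]}
{"k":34,"theta":[-0.324,-0.721,-1.645,1.747],"qd":[2.109,1.292,-1.82,-11.501],"p_ee":[0.043,0.039,0.762],"tau":[5.259,1.104,0.231,4.203]}
{"k":35,"theta":[-0.302,-0.719,-1.669,1.808],"qd":[1.046,-0.67,-1.629,14.824],"p_ee":[0.034,0.03,0.761],"tau":[-5.32,5.851,-0.048,-4.203]}
{"k":36,"theta":[-0.277,-0.711,-1.693,1.797],"qd":[2.049,1.374,-1.46,-11.506],"p_ee":[0.027,0.02,0.761]}
{"summary": "final p_ee position (m): 0.027 0.020 0.761"}


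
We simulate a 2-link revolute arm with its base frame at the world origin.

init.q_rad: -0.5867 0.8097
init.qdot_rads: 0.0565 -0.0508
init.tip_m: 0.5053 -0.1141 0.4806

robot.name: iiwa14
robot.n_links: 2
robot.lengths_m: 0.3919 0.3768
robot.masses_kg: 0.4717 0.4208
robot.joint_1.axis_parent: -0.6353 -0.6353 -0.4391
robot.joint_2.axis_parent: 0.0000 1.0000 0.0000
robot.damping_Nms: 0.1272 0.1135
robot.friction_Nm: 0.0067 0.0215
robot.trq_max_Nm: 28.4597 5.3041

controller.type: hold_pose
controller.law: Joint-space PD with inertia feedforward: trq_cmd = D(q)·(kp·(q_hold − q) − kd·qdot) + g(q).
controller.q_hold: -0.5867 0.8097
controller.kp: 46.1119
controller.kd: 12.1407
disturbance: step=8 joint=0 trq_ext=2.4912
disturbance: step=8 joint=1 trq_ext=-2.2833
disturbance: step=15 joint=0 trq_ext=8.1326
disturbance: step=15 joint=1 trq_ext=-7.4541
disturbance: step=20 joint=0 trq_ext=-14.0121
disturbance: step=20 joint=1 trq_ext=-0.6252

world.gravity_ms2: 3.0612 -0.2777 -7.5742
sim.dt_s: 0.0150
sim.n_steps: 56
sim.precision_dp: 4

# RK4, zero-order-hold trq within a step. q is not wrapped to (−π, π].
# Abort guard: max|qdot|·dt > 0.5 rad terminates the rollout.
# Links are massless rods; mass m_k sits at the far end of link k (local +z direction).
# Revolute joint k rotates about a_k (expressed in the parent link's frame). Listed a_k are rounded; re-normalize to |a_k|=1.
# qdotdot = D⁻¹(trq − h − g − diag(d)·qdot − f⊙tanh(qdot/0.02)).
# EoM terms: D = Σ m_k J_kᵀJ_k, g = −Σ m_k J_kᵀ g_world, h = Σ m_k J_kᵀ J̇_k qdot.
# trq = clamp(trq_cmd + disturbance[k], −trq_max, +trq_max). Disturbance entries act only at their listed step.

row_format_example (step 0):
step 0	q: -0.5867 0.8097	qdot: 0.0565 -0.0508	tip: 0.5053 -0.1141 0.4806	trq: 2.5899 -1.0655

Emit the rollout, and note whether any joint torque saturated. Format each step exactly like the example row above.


step 1	q: -0.5859 0.8091	qdot: 0.0482 -0.0329	tip: 0.5049 -0.1141 0.4811	trq: 2.6128 -1.0813
step 2	q: -0.5852 0.8087	qdot: 0.0405 -0.0194	tip: 0.5046 -0.1141 0.4815	trq: 2.6329 -1.0945
step 3	q: -0.5847 0.8085	qdot: 0.0329 -0.0105	tip: 0.5044 -0.1141 0.4818	trq: 2.6506 -1.1049
step 4	q: -0.5843 0.8083	qdot: 0.0256 -0.0055	tip: 0.5042 -0.1141 0.4820	trq: 2.6661 -1.1129
step 5	q: -0.5839 0.8083	qdot: 0.0188 -0.0027	tip: 0.5041 -0.1141 0.4821	trq: 2.6795 -1.1192
step 6	q: -0.5837 0.8083	qdot: 0.0130 -0.0012	tip: 0.5040 -0.1141 0.4822	trq: 2.6911 -1.1243
step 7	q: -0.5835 0.8082	qdot: 0.0081 -0.0003	tip: 0.5040 -0.1141 0.4823	trq: 2.7010 -1.1284
step 8	q: -0.5834 0.8082	qdot: 0.0040 0.0004	tip: 0.5039 -0.1141 0.4823	trq: 5.2007 -3.4151
step 9	q: -0.5834 0.8041	qdot: 0.0073 -0.5527	tip: 0.5034 -0.1147 0.4837	trq: 2.2521 -0.7163
step 10	q: -0.5832 0.7968	qdot: 0.0134 -0.4182	tip: 0.5024 -0.1159 0.4860	trq: 2.3237 -0.7884
step 11	q: -0.5830 0.7913	qdot: 0.0165 -0.3087	tip: 0.5016 -0.1168 0.4878	trq: 2.3869 -0.8496
step 12	q: -0.5827 0.7874	qdot: 0.0174 -0.2198	tip: 0.5009 -0.1174 0.4891	trq: 2.4426 -0.9017
step 13	q: -0.5825 0.7846	qdot: 0.0167 -0.1479	tip: 0.5005 -0.1178 0.4901	trq: 2.4915 -0.9460
step 14	q: -0.5822 0.7828	qdot: 0.0150 -0.0901	tip: 0.5002 -0.1181 0.4907	trq: 2.5342 -0.9836
step 15	q: -0.5820 0.7818	qdot: 0.0127 -0.0440	tip: 0.4999 -0.1182 0.4911	trq: 10.7041 -5.3041
step 16	q: -0.5784 0.7773	qdot: 0.4714 -0.5673	tip: 0.4980 -0.1186 0.4940	trq: 1.0828 -0.2455
step 17	q: -0.5720 0.7698	qdot: 0.3787 -0.4255	tip: 0.4946 -0.1192 0.4988	trq: 1.3141 -0.3839
step 18	q: -0.5669 0.7643	qdot: 0.2998 -0.3058	tip: 0.4919 -0.1196 0.5025	trq: 1.5178 -0.5046
step 19	q: -0.5629 0.7605	qdot: 0.2324 -0.2060	tip: 0.4899 -0.1198 0.5052	trq: 1.6970 -0.6095
step 20	q: -0.5599 0.7580	qdot: 0.1748 -0.1235	tip: 0.4883 -0.1198 0.5071	trq: -12.1575 -1.3257
step 21	q: -0.5723 0.7392	qdot: -1.8144 -2.3634	tip: 0.4902 -0.1242 0.5081	trq: 4.6200 -0.6755
step 22	q: -0.5965 0.7082	qdot: -1.4212 -1.7729	tip: 0.4945 -0.1318 0.5079	trq: 4.4075 -0.7747
step 23	q: -0.6154 0.6853	qdot: -1.1019 -1.2914	tip: 0.4981 -0.1376 0.5071	trq: 4.2211 -0.8552
step 24	q: -0.6300 0.6689	qdot: -0.8422 -0.9018	tip: 0.5010 -0.1420 0.5060	trq: 4.0565 -0.9198
step 25	q: -0.6410 0.6577	qdot: -0.6308 -0.5888	tip: 0.5035 -0.1450 0.5048	trq: 3.9103 -0.9712
step 26	q: -0.6492 0.6508	qdot: -0.4585 -0.3394	tip: 0.5055 -0.1471 0.5034	trq: 3.7802 -1.0116
step 27	q: -0.6550 0.6472	qdot: -0.3184 -0.1422	tip: 0.5071 -0.1483 0.5020	trq: 3.6641 -1.0431
step 28	q: -0.6589 0.6462	qdot: -0.2055 0.0097	tip: 0.5085 -0.1488 0.5007	trq: 3.5605 -1.0664
step 29	q: -0.6613 0.6472	qdot: -0.1193 0.1125	tip: 0.5095 -0.1489 0.4994	trq: 3.4682 -1.0776
step 30	q: -0.6626 0.6494	qdot: -0.0499 0.1900	tip: 0.5104 -0.1486 0.4982	trq: 3.3860 -1.0852
step 31	q: -0.6629 0.6527	qdot: 0.0056 0.2475	tip: 0.5110 -0.1480 0.4971	trq: 3.3134 -1.0902
step 32	q: -0.6625 0.6567	qdot: 0.0485 0.2878	tip: 0.5115 -0.1472 0.4961	trq: 3.2508 -1.0934
step 33	q: -0.6615 0.6613	qdot: 0.0821 0.3156	tip: 0.5119 -0.1463 0.4952	trq: 3.1955 -1.0954
step 34	q: -0.6601 0.6661	qdot: 0.1081 0.3337	tip: 0.5121 -0.1453 0.4944	trq: 3.1466 -1.0964
step 35	q: -0.6583 0.6712	qdot: 0.1279 0.3440	tip: 0.5122 -0.1442 0.4936	trq: 3.1033 -1.0968
step 36	q: -0.6563 0.6764	qdot: 0.1425 0.3484	tip: 0.5122 -0.1431 0.4930	trq: 3.0650 -1.0967
step 37	q: -0.6541 0.6816	qdot: 0.1529 0.3481	tip: 0.5122 -0.1420 0.4924	trq: 3.0313 -1.0965
step 38	q: -0.6517 0.6868	qdot: 0.1597 0.3442	tip: 0.5121 -0.1408 0.4918	trq: 3.0016 -1.0962
step 39	q: -0.6493 0.6919	qdot: 0.1637 0.3375	tip: 0.5119 -0.1397 0.4913	trq: 2.9754 -1.0959
step 40	q: -0.6469 0.6969	qdot: 0.1654 0.3289	tip: 0.5118 -0.1386 0.4908	trq: 2.9524 -1.0956
step 41	q: -0.6444 0.7018	qdot: 0.1651 0.3188	tip: 0.5116 -0.1375 0.4904	trq: 2.9322 -1.0954
step 42	q: -0.6419 0.7065	qdot: 0.1634 0.3077	tip: 0.5113 -0.1365 0.4900	trq: 2.9144 -1.0954
step 43	q: -0.6395 0.7110	qdot: 0.1605 0.2960	tip: 0.5111 -0.1354 0.4897	trq: 2.8988 -1.0955
step 44	q: -0.6371 0.7154	qdot: 0.1567 0.2839	tip: 0.5108 -0.1345 0.4894	trq: 2.8852 -1.0957
step 45	q: -0.6348 0.7195	qdot: 0.1521 0.2717	tip: 0.5106 -0.1335 0.4891	trq: 2.8732 -1.0961
step 46	q: -0.6326 0.7235	qdot: 0.1471 0.2594	tip: 0.5103 -0.1326 0.4888	trq: 2.8627 -1.0965
step 47	q: -0.6304 0.7273	qdot: 0.1417 0.2474	tip: 0.5101 -0.1318 0.4885	trq: 2.8535 -1.0971
step 48	q: -0.6283 0.7309	qdot: 0.1360 0.2355	tip: 0.5098 -0.1310 0.4883	trq: 2.8454 -1.0978
step 49	q: -0.6263 0.7344	qdot: 0.1302 0.2240	tip: 0.5096 -0.1302 0.4880	trq: 2.8384 -1.0985
step 50	q: -0.6244 0.7376	qdot: 0.1243 0.2128	tip: 0.5093 -0.1295 0.4878	trq: 2.8322 -1.0993
step 51	q: -0.6226 0.7407	qdot: 0.1184 0.2021	tip: 0.5091 -0.1288 0.4876	trq: 2.8267 -1.1002
step 52	q: -0.6209 0.7437	qdot: 0.1126 0.1917	tip: 0.5089 -0.1281 0.4874	trq: 2.8219 -1.1011
step 53	q: -0.6192 0.7465	qdot: 0.1069 0.1818	tip: 0.5087 -0.1275 0.4872	trq: 2.8177 -1.1020
step 54	q: -0.6177 0.7492	qdot: 0.1013 0.1723	tip: 0.5084 -0.1269 0.4870	trq: 2.8140 -1.1030
step 55	q: -0.6162 0.7517	qdot: 0.0959 0.1632	tip: 0.5083 -0.1263 0.4869	trq: 2.8108 -1.1039
step 56	q: -0.6148 0.7540	qdot: 0.0907 0.1546	tip: 0.5081 -0.1258 0.4867
any joint saturated: yes


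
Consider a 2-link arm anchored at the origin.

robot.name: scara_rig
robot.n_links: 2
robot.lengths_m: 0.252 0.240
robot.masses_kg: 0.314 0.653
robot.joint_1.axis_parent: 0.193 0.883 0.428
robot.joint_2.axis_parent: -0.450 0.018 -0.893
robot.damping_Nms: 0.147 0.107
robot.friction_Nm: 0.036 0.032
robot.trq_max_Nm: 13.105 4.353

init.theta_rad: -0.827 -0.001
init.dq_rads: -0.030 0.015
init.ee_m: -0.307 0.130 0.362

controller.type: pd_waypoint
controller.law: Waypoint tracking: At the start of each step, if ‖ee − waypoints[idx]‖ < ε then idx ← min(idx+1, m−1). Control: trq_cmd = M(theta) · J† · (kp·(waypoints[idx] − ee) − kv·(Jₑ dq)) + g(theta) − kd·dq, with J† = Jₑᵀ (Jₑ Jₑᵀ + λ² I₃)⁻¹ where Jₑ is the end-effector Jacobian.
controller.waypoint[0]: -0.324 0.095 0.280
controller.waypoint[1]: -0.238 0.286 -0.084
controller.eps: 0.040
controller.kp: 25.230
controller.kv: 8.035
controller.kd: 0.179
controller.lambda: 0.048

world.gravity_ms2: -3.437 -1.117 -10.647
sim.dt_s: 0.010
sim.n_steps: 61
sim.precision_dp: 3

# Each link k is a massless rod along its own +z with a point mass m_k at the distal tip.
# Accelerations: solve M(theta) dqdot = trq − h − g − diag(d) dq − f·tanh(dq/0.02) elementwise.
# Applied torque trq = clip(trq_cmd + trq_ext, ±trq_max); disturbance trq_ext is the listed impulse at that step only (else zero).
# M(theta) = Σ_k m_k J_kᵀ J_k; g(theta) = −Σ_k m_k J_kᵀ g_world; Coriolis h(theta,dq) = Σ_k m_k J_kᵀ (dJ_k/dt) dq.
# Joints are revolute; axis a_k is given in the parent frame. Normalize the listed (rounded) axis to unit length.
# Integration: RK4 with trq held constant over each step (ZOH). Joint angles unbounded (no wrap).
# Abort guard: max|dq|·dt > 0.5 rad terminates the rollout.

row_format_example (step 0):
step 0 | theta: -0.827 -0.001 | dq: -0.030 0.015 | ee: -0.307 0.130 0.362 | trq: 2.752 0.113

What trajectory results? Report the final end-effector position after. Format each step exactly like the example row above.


step 1 | theta: -0.827 -0.001 | dq: -0.055 -0.056 | ee: -0.307 0.130 0.362 | trq: 2.784 0.128
step 2 | theta: -0.828 -0.002 | dq: -0.076 -0.079 | ee: -0.307 0.130 0.362 | trq: 2.814 0.133
step 3 | theta: -0.829 -0.003 | dq: -0.094 -0.092 | ee: -0.307 0.130 0.362 | trq: 2.842 0.135
step 4 | theta: -0.830 -0.004 | dq: -0.110 -0.099 | ee: -0.308 0.130 0.361 | trq: 2.868 0.135
step 5 | theta: -0.831 -0.005 | dq: -0.124 -0.103 | ee: -0.308 0.130 0.361 | trq: 2.892 0.136
step 6 | theta: -0.832 -0.006 | dq: -0.137 -0.105 | ee: -0.308 0.130 0.361 | trq: 2.915 0.135
step 7 | theta: -0.834 -0.007 | dq: -0.148 -0.106 | ee: -0.309 0.131 0.360 | trq: 2.936 0.135
step 8 | theta: -0.835 -0.008 | dq: -0.157 -0.106 | ee: -0.309 0.131 0.360 | trq: 2.955 0.134
step 9 | theta: -0.837 -0.009 | dq: -0.165 -0.106 | ee: -0.310 0.131 0.359 | trq: 2.974 0.134
step 10 | theta: -0.839 -0.010 | dq: -0.172 -0.106 | ee: -0.310 0.131 0.359 | trq: 2.991 0.133
step 11 | theta: -0.840 -0.011 | dq: -0.178 -0.105 | ee: -0.311 0.132 0.358 | trq: 3.007 0.133
step 12 | theta: -0.842 -0.012 | dq: -0.183 -0.105 | ee: -0.311 0.132 0.358 | trq: 3.022 0.132
step 13 | theta: -0.844 -0.013 | dq: -0.187 -0.105 | ee: -0.312 0.132 0.357 | trq: 3.036 0.132
step 14 | theta: -0.846 -0.014 | dq: -0.190 -0.104 | ee: -0.312 0.132 0.357 | trq: 3.049 0.131
step 15 | theta: -0.848 -0.015 | dq: -0.192 -0.104 | ee: -0.313 0.133 0.356 | trq: 3.061 0.131
step 16 | theta: -0.850 -0.016 | dq: -0.194 -0.103 | ee: -0.313 0.133 0.355 | trq: 3.072 0.131
step 17 | theta: -0.852 -0.017 | dq: -0.195 -0.103 | ee: -0.314 0.133 0.355 | trq: 3.083 0.130
step 18 | theta: -0.854 -0.018 | dq: -0.196 -0.103 | ee: -0.314 0.133 0.354 | trq: 3.092 0.130
step 19 | theta: -0.856 -0.019 | dq: -0.196 -0.102 | ee: -0.315 0.134 0.354 | trq: 3.102 0.130
step 20 | theta: -0.858 -0.020 | dq: -0.195 -0.102 | ee: -0.315 0.134 0.353 | trq: 3.110 0.130
step 21 | theta: -0.860 -0.021 | dq: -0.194 -0.102 | ee: -0.316 0.134 0.352 | trq: 3.118 0.129
step 22 | theta: -0.861 -0.022 | dq: -0.193 -0.101 | ee: -0.316 0.135 0.352 | trq: 3.126 0.129
step 23 | theta: -0.863 -0.023 | dq: -0.192 -0.101 | ee: -0.317 0.135 0.351 | trq: 3.133 0.129
step 24 | theta: -0.865 -0.024 | dq: -0.190 -0.101 | ee: -0.317 0.135 0.351 | trq: 3.139 0.129
step 25 | theta: -0.867 -0.025 | dq: -0.188 -0.101 | ee: -0.318 0.136 0.350 | trq: 3.145 0.129
step 26 | theta: -0.869 -0.027 | dq: -0.186 -0.100 | ee: -0.319 0.136 0.350 | trq: 3.151 0.129
step 27 | theta: -0.871 -0.028 | dq: -0.184 -0.100 | ee: -0.319 0.136 0.349 | trq: 3.156 0.128
step 28 | theta: -0.873 -0.029 | dq: -0.181 -0.100 | ee: -0.320 0.136 0.348 | trq: 3.161 0.128
step 29 | theta: -0.875 -0.029 | dq: -0.178 -0.099 | ee: -0.320 0.137 0.348 | trq: 3.166 0.128
step 30 | theta: -0.876 -0.030 | dq: -0.175 -0.099 | ee: -0.320 0.137 0.347 | trq: 3.170 0.128
step 31 | theta: -0.878 -0.031 | dq: -0.172 -0.099 | ee: -0.321 0.137 0.347 | trq: 3.174 0.128
step 32 | theta: -0.880 -0.032 | dq: -0.169 -0.099 | ee: -0.321 0.137 0.346 | trq: 3.178 0.128
step 33 | theta: -0.881 -0.033 | dq: -0.166 -0.098 | ee: -0.322 0.138 0.346 | trq: 3.181 0.128
step 34 | theta: -0.883 -0.034 | dq: -0.163 -0.098 | ee: -0.322 0.138 0.345 | trq: 3.184 0.128
step 35 | theta: -0.885 -0.035 | dq: -0.160 -0.098 | ee: -0.323 0.138 0.345 | trq: 3.188 0.128
step 36 | theta: -0.886 -0.036 | dq: -0.157 -0.098 | ee: -0.323 0.138 0.344 | trq: 3.190 0.127
step 37 | theta: -0.888 -0.037 | dq: -0.153 -0.097 | ee: -0.324 0.139 0.344 | trq: 3.193 0.127
step 38 | theta: -0.889 -0.038 | dq: -0.150 -0.097 | ee: -0.324 0.139 0.343 | trq: 3.195 0.127
step 39 | theta: -0.891 -0.039 | dq: -0.147 -0.097 | ee: -0.324 0.139 0.343 | trq: 3.198 0.127
step 40 | theta: -0.892 -0.040 | dq: -0.143 -0.097 | ee: -0.325 0.139 0.342 | trq: 3.200 0.127
step 41 | theta: -0.894 -0.041 | dq: -0.140 -0.096 | ee: -0.325 0.139 0.342 | trq: 3.202 0.127
step 42 | theta: -0.895 -0.042 | dq: -0.137 -0.096 | ee: -0.326 0.140 0.341 | trq: 3.204 0.127
step 43 | theta: -0.896 -0.043 | dq: -0.134 -0.096 | ee: -0.326 0.140 0.341 | trq: 3.206 0.127
step 44 | theta: -0.898 -0.044 | dq: -0.130 -0.095 | ee: -0.326 0.140 0.341 | trq: 3.207 0.127
step 45 | theta: -0.899 -0.045 | dq: -0.127 -0.095 | ee: -0.327 0.140 0.340 | trq: 3.209 0.126
step 46 | theta: -0.900 -0.046 | dq: -0.124 -0.095 | ee: -0.327 0.140 0.340 | trq: 3.210 0.126
step 47 | theta: -0.902 -0.047 | dq: -0.121 -0.095 | ee: -0.327 0.140 0.339 | trq: 3.212 0.126
step 48 | theta: -0.903 -0.048 | dq: -0.118 -0.094 | ee: -0.328 0.141 0.339 | trq: 3.213 0.126
step 49 | theta: -0.904 -0.049 | dq: -0.115 -0.094 | ee: -0.328 0.141 0.339 | trq: 3.214 0.126
step 50 | theta: -0.905 -0.050 | dq: -0.112 -0.094 | ee: -0.328 0.141 0.338 | trq: 3.215 0.126
step 51 | theta: -0.906 -0.051 | dq: -0.109 -0.094 | ee: -0.329 0.141 0.338 | trq: 3.216 0.126
step 52 | theta: -0.907 -0.052 | dq: -0.106 -0.093 | ee: -0.329 0.141 0.338 | trq: 3.217 0.126
step 53 | theta: -0.908 -0.053 | dq: -0.103 -0.093 | ee: -0.329 0.141 0.337 | trq: 3.218 0.125
step 54 | theta: -0.909 -0.054 | dq: -0.100 -0.093 | ee: -0.329 0.141 0.337 | trq: 3.219 0.125
step 55 | theta: -0.910 -0.054 | dq: -0.098 -0.093 | ee: -0.330 0.141 0.337 | trq: 3.220 0.125
step 56 | theta: -0.911 -0.055 | dq: -0.095 -0.092 | ee: -0.330 0.142 0.336 | trq: 3.221 0.125
step 57 | theta: -0.912 -0.056 | dq: -0.093 -0.092 | ee: -0.330 0.142 0.336 | trq: 3.221 0.125
step 58 | theta: -0.913 -0.057 | dq: -0.090 -0.092 | ee: -0.330 0.142 0.336 | trq: 3.222 0.125
step 59 | theta: -0.914 -0.058 | dq: -0.088 -0.091 | ee: -0.331 0.142 0.335 | trq: 3.223 0.124
step 60 | theta: -0.915 -0.059 | dq: -0.085 -0.091 | ee: -0.331 0.142 0.335 | trq: 3.223 0.124
step 61 | theta: -0.916 -0.060 | dq: -0.083 -0.091 | ee: -0.331 0.142 0.335
final ee position (m): -0.331 0.142 0.335
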